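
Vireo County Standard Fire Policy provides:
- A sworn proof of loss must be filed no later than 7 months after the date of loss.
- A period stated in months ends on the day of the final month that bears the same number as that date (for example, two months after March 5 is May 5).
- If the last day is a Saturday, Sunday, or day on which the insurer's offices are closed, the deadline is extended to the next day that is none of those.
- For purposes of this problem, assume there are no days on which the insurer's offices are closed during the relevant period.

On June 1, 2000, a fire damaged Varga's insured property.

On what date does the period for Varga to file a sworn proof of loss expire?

January 1, 2001

7 months after June 1, 2000 is January 1, 2001.
January 1, 2001 is a Monday and not a day on which the insurer's offices are closed, so no extension applies.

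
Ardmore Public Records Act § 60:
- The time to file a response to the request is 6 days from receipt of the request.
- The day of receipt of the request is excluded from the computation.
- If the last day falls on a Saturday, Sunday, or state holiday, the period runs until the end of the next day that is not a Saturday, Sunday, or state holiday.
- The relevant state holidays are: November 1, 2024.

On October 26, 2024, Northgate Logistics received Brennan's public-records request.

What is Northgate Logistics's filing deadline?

6 days after October 26, 2024 is November 1, 2024.
November 1, 2024 is a listed holiday; November 2, 2024 is Saturday; November 3, 2024 is Sunday. The next qualifying day is November 4, 2024.

November 4, 2024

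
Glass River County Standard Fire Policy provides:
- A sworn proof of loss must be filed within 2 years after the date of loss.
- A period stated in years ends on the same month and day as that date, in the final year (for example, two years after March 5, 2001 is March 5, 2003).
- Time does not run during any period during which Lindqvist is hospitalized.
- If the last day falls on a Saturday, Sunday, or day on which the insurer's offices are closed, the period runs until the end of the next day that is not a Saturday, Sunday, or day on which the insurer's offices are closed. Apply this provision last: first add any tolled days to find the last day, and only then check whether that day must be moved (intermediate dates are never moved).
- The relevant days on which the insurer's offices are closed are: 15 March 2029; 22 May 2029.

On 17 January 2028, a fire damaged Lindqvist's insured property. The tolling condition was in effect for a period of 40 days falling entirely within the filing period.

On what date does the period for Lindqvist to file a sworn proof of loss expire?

February 26, 2030

2 years after 17 January 2028 is January 17, 2030.
Tolling adds 40 days: January 17, 2030 + 40 days = February 26, 2030.
February 26, 2030 is a Tuesday and not a day on which the insurer's offices are closed, so no extension applies.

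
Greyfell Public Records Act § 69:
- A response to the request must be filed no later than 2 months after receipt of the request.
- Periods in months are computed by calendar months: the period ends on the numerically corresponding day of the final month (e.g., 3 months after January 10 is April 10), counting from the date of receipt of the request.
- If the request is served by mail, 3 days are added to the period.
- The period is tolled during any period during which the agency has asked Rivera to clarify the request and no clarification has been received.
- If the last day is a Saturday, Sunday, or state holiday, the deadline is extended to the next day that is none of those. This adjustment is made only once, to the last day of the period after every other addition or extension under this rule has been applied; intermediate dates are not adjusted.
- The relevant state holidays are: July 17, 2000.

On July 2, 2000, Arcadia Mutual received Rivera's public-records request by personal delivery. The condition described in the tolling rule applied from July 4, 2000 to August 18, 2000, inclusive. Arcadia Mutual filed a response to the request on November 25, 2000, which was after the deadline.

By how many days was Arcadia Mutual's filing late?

38 days

2 months after July 2, 2000 is September 2, 2000.
Service was not by mail, so no mail extension applies.
From July 4, 2000 through August 18, 2000 inclusive is 46 days; tolling adds 46 days: September 2, 2000 + 46 days = October 18, 2000.
October 18, 2000 is a Wednesday and not a state holiday, so no extension applies.
The deadline is October 18, 2000; from October 18, 2000 to November 25, 2000 is 38 days.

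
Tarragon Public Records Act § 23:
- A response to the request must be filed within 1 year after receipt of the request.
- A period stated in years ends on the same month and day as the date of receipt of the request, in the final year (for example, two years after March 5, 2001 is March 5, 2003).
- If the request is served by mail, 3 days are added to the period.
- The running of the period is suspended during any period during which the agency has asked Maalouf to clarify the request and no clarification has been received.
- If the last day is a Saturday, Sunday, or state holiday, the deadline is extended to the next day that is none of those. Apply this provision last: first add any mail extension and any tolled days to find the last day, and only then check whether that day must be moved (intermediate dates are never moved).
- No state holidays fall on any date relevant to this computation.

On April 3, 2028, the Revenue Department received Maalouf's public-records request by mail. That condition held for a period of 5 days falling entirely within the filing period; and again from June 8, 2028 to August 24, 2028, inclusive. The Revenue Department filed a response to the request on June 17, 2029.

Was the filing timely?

Yes

1 year after April 3, 2028 is April 3, 2029.
Service was by mail, adding 3 days: April 3, 2029 + 3 days = April 6, 2029.
Tolling adds 5 days: April 6, 2029 + 5 days = April 11, 2029.
From June 8, 2028 through August 24, 2028 inclusive is 78 days; tolling adds 78 days: April 11, 2029 + 78 days = June 28, 2029.
June 28, 2029 is a Thursday and not a state holiday, so no extension applies.
The deadline is June 28, 2029; the filing on June 17, 2029 is on or before that date.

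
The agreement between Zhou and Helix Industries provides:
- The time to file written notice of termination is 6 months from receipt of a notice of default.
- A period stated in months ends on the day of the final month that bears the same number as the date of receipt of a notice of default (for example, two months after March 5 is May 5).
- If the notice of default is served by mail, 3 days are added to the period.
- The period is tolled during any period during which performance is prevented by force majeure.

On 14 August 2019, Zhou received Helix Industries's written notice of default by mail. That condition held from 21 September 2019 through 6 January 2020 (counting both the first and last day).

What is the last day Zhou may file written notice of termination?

6 months after 14 August 2019 is February 14, 2020.
Service was by mail, adding 3 days: February 14, 2020 + 3 days = February 17, 2020.
From September 21, 2019 through January 6, 2020 inclusive is 108 days; tolling adds 108 days: February 17, 2020 + 108 days = June 4, 2020.

June 4, 2020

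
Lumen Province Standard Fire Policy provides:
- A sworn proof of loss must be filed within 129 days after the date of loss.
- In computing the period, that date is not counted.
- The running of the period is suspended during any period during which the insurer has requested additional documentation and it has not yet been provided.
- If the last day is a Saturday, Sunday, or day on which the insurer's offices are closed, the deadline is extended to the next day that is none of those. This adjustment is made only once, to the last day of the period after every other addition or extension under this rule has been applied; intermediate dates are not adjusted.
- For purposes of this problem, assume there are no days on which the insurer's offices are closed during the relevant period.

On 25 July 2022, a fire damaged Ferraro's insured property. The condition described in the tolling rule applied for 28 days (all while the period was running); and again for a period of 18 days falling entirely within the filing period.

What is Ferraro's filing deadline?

January 16, 2023

129 days after 25 July 2022 is December 1, 2022.
Tolling adds 28 days: December 1, 2022 + 28 days = December 29, 2022.
Tolling adds 18 days: December 29, 2022 + 18 days = January 16, 2023.
January 16, 2023 is a Monday and not a day on which the insurer's offices are closed, so no extension applies.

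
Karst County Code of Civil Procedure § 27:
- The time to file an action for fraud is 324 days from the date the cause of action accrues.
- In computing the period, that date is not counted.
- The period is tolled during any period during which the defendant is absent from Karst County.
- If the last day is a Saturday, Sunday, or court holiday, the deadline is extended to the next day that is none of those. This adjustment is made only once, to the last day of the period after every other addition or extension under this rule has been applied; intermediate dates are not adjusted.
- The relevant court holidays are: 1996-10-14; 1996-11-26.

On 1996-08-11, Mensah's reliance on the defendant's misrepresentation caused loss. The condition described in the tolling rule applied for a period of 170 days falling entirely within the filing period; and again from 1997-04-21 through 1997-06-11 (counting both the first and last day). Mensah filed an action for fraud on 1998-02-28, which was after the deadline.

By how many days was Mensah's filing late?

324 days after 1996-08-11 is July 1, 1997.
Tolling adds 170 days: July 1, 1997 + 170 days = December 18, 1997.
From April 21, 1997 through June 11, 1997 inclusive is 52 days; tolling adds 52 days: December 18, 1997 + 52 days = February 8, 1998.
February 8, 1998 is Sunday. The next qualifying day is February 9, 1998.
The deadline is February 9, 1998; from February 9, 1998 to February 28, 1998 is 19 days.

19 days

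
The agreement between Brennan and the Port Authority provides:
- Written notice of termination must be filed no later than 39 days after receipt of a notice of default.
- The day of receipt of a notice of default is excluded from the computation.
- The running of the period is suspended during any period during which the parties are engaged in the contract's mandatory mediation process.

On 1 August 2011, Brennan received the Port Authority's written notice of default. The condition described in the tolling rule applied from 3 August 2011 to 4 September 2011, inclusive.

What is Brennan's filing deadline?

39 days after 1 August 2011 is September 9, 2011.
From August 3, 2011 through September 4, 2011 inclusive is 33 days; tolling adds 33 days: September 9, 2011 + 33 days = October 12, 2011.

October 12, 2011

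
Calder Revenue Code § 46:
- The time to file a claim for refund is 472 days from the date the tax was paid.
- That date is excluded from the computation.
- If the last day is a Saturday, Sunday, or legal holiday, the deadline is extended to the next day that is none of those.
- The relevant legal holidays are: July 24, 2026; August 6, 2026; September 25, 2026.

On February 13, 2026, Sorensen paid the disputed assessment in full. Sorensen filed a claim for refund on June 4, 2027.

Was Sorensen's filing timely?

No

472 days after February 13, 2026 is May 31, 2027.
May 31, 2027 is a Monday and not a legal holiday, so no extension applies.
The deadline is May 31, 2027; the filing on June 4, 2027 is after that date.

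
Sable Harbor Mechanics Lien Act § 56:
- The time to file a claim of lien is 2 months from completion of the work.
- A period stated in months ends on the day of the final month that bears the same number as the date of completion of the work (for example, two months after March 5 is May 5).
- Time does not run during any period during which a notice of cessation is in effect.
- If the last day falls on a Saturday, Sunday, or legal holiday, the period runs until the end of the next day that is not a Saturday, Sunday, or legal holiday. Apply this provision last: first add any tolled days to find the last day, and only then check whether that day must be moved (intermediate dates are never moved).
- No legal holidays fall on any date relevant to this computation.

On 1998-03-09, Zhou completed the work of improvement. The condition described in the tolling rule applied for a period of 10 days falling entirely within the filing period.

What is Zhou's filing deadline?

2 months after 1998-03-09 is May 9, 1998.
Tolling adds 10 days: May 9, 1998 + 10 days = May 19, 1998.
May 19, 1998 is a Tuesday and not a legal holiday, so no extension applies.

May 19, 1998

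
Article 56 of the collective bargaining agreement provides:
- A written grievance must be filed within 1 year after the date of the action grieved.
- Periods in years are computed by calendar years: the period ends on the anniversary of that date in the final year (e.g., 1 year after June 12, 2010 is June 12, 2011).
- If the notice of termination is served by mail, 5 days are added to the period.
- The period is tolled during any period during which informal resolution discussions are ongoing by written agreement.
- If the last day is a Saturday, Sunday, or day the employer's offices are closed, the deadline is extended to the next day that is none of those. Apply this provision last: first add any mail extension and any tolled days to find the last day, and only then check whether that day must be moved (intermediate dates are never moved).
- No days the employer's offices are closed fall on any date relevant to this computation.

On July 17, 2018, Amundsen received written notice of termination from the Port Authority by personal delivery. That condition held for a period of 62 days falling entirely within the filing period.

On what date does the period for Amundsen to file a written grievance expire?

September 17, 2019

1 year after July 17, 2018 is July 17, 2019.
Service was not by mail, so no mail extension applies.
Tolling adds 62 days: July 17, 2019 + 62 days = September 17, 2019.
September 17, 2019 is a Tuesday and not a day the employer's offices are closed, so no extension applies.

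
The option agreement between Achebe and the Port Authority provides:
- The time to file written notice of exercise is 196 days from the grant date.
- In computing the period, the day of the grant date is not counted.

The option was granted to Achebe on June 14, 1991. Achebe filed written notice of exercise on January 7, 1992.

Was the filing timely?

196 days after June 14, 1991 is December 27, 1991.
The deadline is December 27, 1991; the filing on January 7, 1992 is after that date.

No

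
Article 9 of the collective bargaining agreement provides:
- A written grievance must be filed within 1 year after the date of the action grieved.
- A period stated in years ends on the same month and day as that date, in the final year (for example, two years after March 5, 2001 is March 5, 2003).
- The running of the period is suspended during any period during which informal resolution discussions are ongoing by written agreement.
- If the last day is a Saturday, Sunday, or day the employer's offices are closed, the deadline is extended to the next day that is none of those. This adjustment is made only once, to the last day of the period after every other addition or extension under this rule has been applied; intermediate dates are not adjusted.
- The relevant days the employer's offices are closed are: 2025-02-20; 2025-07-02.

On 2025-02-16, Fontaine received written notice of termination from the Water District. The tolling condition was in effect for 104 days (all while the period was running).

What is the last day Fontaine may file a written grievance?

June 1, 2026

1 year after 2025-02-16 is February 16, 2026.
Tolling adds 104 days: February 16, 2026 + 104 days = May 31, 2026.
May 31, 2026 is Sunday. The next qualifying day is June 1, 2026.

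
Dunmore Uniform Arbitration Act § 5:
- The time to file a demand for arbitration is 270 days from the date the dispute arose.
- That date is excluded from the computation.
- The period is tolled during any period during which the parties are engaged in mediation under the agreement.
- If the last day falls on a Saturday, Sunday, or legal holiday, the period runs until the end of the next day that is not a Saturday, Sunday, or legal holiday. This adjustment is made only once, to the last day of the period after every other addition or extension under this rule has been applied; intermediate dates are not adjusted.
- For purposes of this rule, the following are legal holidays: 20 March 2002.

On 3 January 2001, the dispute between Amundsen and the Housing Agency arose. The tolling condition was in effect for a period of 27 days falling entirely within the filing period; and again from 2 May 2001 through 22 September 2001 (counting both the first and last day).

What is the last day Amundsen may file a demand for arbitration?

270 days after 3 January 2001 is September 30, 2001.
Tolling adds 27 days: September 30, 2001 + 27 days = October 27, 2001.
From May 2, 2001 through September 22, 2001 inclusive is 144 days; tolling adds 144 days: October 27, 2001 + 144 days = March 20, 2002.
March 20, 2002 is a listed holiday. The next qualifying day is March 21, 2002.

March 21, 2002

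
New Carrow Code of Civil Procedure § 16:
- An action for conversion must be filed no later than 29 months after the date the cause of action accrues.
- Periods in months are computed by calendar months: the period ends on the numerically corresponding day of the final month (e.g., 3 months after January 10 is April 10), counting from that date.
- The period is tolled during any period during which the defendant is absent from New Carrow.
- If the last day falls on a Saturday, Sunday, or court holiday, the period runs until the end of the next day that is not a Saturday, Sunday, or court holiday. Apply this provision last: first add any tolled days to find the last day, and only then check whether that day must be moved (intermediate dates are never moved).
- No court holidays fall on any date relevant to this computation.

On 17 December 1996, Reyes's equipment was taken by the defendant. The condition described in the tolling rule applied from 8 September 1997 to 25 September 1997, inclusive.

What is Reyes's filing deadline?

June 4, 1999

29 months after 17 December 1996 is May 17, 1999.
From September 8, 1997 through September 25, 1997 inclusive is 18 days; tolling adds 18 days: May 17, 1999 + 18 days = June 4, 1999.
June 4, 1999 is a Friday and not a court holiday, so no extension applies.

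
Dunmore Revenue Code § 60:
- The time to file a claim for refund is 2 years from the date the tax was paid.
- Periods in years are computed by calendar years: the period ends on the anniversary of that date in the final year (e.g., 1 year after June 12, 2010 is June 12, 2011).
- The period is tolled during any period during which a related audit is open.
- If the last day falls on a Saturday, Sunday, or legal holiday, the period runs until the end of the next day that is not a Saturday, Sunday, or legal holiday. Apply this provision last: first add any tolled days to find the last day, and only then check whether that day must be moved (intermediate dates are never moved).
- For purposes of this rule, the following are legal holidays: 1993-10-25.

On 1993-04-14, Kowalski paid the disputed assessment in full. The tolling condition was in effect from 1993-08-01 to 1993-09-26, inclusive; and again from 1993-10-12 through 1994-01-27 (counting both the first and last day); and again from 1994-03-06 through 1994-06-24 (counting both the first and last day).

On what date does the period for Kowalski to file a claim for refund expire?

2 years after 1993-04-14 is April 14, 1995.
From August 1, 1993 through September 26, 1993 inclusive is 57 days; tolling adds 57 days: April 14, 1995 + 57 days = June 10, 1995.
From October 12, 1993 through January 27, 1994 inclusive is 108 days; tolling adds 108 days: June 10, 1995 + 108 days = September 26, 1995.
From March 6, 1994 through June 24, 1994 inclusive is 111 days; tolling adds 111 days: September 26, 1995 + 111 days = January 15, 1996.
January 15, 1996 is a Monday and not a legal holiday, so no extension applies.

January 15, 1996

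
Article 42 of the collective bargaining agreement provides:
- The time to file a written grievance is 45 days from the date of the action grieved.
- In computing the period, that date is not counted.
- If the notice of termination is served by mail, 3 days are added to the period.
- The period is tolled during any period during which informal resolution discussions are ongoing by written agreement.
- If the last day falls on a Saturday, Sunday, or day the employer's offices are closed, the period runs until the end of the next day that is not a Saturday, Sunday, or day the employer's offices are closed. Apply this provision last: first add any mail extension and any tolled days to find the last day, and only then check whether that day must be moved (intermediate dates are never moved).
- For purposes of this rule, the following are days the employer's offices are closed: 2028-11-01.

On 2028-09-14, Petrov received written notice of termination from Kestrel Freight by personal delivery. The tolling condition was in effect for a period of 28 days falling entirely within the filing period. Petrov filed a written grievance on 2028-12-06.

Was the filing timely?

No

45 days after 2028-09-14 is October 29, 2028.
Service was not by mail, so no mail extension applies.
Tolling adds 28 days: October 29, 2028 + 28 days = November 26, 2028.
November 26, 2028 is Sunday. The next qualifying day is November 27, 2028.
The deadline is November 27, 2028; the filing on December 6, 2028 is after that date.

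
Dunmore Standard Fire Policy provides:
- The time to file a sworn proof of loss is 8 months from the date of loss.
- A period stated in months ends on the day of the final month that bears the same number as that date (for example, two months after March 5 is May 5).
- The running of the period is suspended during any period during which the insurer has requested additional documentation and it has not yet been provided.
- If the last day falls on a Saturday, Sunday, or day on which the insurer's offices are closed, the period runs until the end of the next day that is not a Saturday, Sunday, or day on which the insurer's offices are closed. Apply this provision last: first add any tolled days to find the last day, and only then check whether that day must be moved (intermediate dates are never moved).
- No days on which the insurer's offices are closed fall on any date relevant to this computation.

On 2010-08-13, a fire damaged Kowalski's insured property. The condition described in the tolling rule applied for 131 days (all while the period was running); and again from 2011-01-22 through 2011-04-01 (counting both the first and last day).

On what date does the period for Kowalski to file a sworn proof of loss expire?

October 31, 2011

8 months after 2010-08-13 is April 13, 2011.
Tolling adds 131 days: April 13, 2011 + 131 days = August 22, 2011.
From January 22, 2011 through April 1, 2011 inclusive is 70 days; tolling adds 70 days: August 22, 2011 + 70 days = October 31, 2011.
October 31, 2011 is a Monday and not a day on which the insurer's offices are closed, so no extension applies.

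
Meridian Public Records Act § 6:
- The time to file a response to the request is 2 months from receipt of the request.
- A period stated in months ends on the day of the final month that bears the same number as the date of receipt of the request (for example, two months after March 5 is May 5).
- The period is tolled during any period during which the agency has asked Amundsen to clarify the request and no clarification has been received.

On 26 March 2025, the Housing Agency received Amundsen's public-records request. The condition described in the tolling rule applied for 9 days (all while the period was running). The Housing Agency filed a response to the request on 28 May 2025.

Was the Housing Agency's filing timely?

2 months after 26 March 2025 is May 26, 2025.
Tolling adds 9 days: May 26, 2025 + 9 days = June 4, 2025.
The deadline is June 4, 2025; the filing on May 28, 2025 is on or before that date.

Yes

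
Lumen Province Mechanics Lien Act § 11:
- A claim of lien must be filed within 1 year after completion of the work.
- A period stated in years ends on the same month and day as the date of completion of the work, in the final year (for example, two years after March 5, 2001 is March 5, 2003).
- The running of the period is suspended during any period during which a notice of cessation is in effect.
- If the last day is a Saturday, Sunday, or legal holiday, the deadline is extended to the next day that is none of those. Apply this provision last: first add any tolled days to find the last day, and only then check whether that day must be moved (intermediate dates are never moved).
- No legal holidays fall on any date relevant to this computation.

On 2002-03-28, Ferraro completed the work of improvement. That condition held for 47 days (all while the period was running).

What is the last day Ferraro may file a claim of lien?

1 year after 2002-03-28 is March 28, 2003.
Tolling adds 47 days: March 28, 2003 + 47 days = May 14, 2003.
May 14, 2003 is a Wednesday and not a legal holiday, so no extension applies.

May 14, 2003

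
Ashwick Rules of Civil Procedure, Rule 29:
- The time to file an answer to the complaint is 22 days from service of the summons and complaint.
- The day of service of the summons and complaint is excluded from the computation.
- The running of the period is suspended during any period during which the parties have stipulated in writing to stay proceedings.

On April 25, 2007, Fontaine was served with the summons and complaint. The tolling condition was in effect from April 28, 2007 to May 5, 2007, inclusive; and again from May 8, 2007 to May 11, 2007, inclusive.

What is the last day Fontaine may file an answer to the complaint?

May 29, 2007

22 days after April 25, 2007 is May 17, 2007.
From April 28, 2007 through May 5, 2007 inclusive is 8 days; tolling adds 8 days: May 17, 2007 + 8 days = May 25, 2007.
From May 8, 2007 through May 11, 2007 inclusive is 4 days; tolling adds 4 days: May 25, 2007 + 4 days = May 29, 2007.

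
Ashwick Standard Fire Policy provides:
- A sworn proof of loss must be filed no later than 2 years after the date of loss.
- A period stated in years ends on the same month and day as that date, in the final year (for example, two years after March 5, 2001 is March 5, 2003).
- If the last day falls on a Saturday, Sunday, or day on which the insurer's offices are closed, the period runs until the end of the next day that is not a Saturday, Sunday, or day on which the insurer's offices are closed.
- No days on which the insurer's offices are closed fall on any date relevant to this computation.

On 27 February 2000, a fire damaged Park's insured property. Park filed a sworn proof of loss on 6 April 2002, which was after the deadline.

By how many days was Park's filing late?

38 days

2 years after 27 February 2000 is February 27, 2002.
February 27, 2002 is a Wednesday and not a day on which the insurer's offices are closed, so no extension applies.
The deadline is February 27, 2002; from February 27, 2002 to April 6, 2002 is 38 days.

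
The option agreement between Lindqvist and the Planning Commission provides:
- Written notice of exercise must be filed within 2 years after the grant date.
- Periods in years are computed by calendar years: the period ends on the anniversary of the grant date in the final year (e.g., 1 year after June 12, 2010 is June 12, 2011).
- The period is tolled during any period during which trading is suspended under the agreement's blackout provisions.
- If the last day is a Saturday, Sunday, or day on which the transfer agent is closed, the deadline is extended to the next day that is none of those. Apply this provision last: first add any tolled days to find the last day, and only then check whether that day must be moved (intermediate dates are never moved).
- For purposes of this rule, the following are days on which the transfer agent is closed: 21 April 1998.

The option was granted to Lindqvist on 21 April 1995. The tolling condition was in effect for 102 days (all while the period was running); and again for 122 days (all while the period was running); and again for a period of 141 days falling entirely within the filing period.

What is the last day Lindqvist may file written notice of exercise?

April 22, 1998

2 years after 21 April 1995 is April 21, 1997.
Tolling adds 102 days: April 21, 1997 + 102 days = August 1, 1997.
Tolling adds 122 days: August 1, 1997 + 122 days = December 1, 1997.
Tolling adds 141 days: December 1, 1997 + 141 days = April 21, 1998.
April 21, 1998 is a listed holiday. The next qualifying day is April 22, 1998.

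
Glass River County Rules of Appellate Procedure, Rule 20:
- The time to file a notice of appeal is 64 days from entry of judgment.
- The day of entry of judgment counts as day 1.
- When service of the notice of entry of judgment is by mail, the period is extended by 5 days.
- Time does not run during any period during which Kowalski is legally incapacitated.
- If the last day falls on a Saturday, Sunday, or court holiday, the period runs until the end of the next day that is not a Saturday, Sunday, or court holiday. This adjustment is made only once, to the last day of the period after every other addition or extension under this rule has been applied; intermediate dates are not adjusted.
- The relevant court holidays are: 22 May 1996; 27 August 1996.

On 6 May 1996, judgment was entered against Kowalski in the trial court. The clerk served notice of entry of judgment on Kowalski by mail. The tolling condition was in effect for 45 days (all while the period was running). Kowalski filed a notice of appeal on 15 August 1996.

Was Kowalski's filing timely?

Yes

Counting 6 May 1996 as day 1, day 64 is July 8, 1996.
Service was by mail, adding 5 days: July 8, 1996 + 5 days = July 13, 1996.
Tolling adds 45 days: July 13, 1996 + 45 days = August 27, 1996.
August 27, 1996 is a listed holiday. The next qualifying day is August 28, 1996.
The deadline is August 28, 1996; the filing on August 15, 1996 is on or before that date.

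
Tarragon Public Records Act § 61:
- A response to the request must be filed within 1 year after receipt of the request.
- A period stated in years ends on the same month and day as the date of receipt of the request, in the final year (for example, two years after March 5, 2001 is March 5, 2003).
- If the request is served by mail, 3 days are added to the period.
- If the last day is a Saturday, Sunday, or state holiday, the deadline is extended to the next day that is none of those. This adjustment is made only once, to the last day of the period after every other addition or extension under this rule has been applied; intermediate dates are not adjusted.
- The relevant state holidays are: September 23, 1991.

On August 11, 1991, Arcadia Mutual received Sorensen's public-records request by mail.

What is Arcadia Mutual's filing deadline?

1 year after August 11, 1991 is August 11, 1992.
Service was by mail, adding 3 days: August 11, 1992 + 3 days = August 14, 1992.
August 14, 1992 is a Friday and not a state holiday, so no extension applies.

August 14, 1992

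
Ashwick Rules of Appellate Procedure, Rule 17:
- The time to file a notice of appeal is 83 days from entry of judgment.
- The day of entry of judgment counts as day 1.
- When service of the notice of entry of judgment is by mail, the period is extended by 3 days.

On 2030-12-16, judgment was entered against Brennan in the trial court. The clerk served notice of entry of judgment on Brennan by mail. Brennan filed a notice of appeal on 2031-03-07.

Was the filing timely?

Counting 2030-12-16 as day 1, day 83 is March 8, 2031.
Service was by mail, adding 3 days: March 8, 2031 + 3 days = March 11, 2031.
The deadline is March 11, 2031; the filing on March 7, 2031 is on or before that date.

Yes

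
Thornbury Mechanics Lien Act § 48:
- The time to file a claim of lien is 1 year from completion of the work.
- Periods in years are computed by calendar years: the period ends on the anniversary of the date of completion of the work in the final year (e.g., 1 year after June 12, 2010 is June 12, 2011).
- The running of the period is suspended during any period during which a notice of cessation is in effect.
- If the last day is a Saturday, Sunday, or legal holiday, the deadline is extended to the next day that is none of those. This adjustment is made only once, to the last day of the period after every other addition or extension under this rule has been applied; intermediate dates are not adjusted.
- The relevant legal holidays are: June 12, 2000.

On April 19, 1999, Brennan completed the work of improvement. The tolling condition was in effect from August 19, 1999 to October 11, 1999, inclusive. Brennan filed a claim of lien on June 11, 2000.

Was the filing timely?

1 year after April 19, 1999 is April 19, 2000.
From August 19, 1999 through October 11, 1999 inclusive is 54 days; tolling adds 54 days: April 19, 2000 + 54 days = June 12, 2000.
June 12, 2000 is a listed holiday. The next qualifying day is June 13, 2000.
The deadline is June 13, 2000; the filing on June 11, 2000 is on or before that date.

Yes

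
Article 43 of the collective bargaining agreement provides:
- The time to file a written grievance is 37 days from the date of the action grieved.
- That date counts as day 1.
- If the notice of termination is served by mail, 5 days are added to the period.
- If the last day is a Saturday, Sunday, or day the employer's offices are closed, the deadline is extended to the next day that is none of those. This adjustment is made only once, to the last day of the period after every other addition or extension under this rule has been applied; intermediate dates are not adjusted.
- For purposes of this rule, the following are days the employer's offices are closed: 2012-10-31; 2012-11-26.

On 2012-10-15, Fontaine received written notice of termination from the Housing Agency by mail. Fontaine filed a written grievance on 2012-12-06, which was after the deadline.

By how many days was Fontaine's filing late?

Counting 2012-10-15 as day 1, day 37 is November 20, 2012.
Service was by mail, adding 5 days: November 20, 2012 + 5 days = November 25, 2012.
November 25, 2012 is Sunday; November 26, 2012 is a listed holiday. The next qualifying day is November 27, 2012.
The deadline is November 27, 2012; from November 27, 2012 to December 6, 2012 is 9 days.

9 days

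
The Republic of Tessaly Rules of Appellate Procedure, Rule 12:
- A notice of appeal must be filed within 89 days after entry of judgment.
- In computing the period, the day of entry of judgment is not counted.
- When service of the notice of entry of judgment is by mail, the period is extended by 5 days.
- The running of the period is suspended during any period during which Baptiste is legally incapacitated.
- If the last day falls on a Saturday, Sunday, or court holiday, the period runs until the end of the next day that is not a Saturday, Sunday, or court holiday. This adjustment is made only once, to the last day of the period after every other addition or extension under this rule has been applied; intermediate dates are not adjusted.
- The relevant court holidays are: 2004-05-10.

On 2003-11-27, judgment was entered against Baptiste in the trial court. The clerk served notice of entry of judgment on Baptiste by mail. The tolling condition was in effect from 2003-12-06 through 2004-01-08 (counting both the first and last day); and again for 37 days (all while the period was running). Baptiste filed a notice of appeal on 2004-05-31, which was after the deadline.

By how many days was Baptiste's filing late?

89 days after 2003-11-27 is February 24, 2004.
Service was by mail, adding 5 days: February 24, 2004 + 5 days = February 29, 2004.
From December 6, 2003 through January 8, 2004 inclusive is 34 days; tolling adds 34 days: February 29, 2004 + 34 days = April 3, 2004.
Tolling adds 37 days: April 3, 2004 + 37 days = May 10, 2004.
May 10, 2004 is a listed holiday. The next qualifying day is May 11, 2004.
The deadline is May 11, 2004; from May 11, 2004 to May 31, 2004 is 20 days.

20 days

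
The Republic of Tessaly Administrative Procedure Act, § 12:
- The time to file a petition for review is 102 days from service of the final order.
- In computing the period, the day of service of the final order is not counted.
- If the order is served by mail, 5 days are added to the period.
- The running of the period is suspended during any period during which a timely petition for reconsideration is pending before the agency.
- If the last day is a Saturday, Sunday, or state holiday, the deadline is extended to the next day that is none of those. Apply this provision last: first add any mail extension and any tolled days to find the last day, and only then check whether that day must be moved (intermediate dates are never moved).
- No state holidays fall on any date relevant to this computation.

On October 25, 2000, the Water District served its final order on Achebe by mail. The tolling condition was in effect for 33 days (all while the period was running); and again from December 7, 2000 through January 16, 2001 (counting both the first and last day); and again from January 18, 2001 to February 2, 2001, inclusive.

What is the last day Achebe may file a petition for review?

102 days after October 25, 2000 is February 4, 2001.
Service was by mail, adding 5 days: February 4, 2001 + 5 days = February 9, 2001.
Tolling adds 33 days: February 9, 2001 + 33 days = March 14, 2001.
From December 7, 2000 through January 16, 2001 inclusive is 41 days; tolling adds 41 days: March 14, 2001 + 41 days = April 24, 2001.
From January 18, 2001 through February 2, 2001 inclusive is 16 days; tolling adds 16 days: April 24, 2001 + 16 days = May 10, 2001.
May 10, 2001 is a Thursday and not a state holiday, so no extension applies.

May 10, 2001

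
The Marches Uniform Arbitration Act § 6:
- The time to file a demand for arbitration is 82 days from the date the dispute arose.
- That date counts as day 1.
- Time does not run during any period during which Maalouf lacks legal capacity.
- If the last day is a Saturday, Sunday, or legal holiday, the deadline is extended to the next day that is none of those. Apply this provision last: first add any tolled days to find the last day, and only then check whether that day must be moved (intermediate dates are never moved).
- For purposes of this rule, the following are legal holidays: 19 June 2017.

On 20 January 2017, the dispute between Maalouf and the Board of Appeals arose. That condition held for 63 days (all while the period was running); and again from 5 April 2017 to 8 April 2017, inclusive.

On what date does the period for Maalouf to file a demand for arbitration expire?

Counting 20 January 2017 as day 1, day 82 is April 11, 2017.
Tolling adds 63 days: April 11, 2017 + 63 days = June 13, 2017.
From April 5, 2017 through April 8, 2017 inclusive is 4 days; tolling adds 4 days: June 13, 2017 + 4 days = June 17, 2017.
June 17, 2017 is Saturday; June 18, 2017 is Sunday; June 19, 2017 is a listed holiday. The next qualifying day is June 20, 2017.

June 20, 2017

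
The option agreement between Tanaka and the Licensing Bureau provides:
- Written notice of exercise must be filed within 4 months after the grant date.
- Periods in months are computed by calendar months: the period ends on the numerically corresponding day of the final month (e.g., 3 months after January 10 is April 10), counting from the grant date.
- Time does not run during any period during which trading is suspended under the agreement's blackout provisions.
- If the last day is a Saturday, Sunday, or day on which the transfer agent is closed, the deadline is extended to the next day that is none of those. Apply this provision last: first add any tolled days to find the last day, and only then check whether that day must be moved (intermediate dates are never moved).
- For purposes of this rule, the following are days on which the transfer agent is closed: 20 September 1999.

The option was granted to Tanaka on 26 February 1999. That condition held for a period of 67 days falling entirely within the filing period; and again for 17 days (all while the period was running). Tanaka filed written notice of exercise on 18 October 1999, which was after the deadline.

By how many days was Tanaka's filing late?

27 days

4 months after 26 February 1999 is June 26, 1999.
Tolling adds 67 days: June 26, 1999 + 67 days = September 1, 1999.
Tolling adds 17 days: September 1, 1999 + 17 days = September 18, 1999.
September 18, 1999 is Saturday; September 19, 1999 is Sunday; September 20, 1999 is a listed holiday. The next qualifying day is September 21, 1999.
The deadline is September 21, 1999; from September 21, 1999 to October 18, 1999 is 27 days.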